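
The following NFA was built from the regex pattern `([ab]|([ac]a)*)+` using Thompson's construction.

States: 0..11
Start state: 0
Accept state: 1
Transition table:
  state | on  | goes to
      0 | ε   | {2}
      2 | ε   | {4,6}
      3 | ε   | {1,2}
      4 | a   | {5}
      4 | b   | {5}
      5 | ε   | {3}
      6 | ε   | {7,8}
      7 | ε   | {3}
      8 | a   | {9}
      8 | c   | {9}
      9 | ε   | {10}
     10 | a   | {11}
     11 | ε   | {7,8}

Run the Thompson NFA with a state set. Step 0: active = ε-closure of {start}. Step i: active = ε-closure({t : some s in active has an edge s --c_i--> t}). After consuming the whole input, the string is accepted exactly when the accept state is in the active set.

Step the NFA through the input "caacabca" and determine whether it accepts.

start: ε-closure({0}) = {0,1,2,3,4,6,7,8}
'c' @ 1: {9,10}
'a' @ 2: {1,2,3,4,6,7,8,11}  (accept∈set)
'a' @ 3: {1,2,3,4,5,6,7,8,9,10}  (accept∈set)
'c' @ 4: {9,10}
'a' @ 5: {1,2,3,4,6,7,8,11}  (accept∈set)
'b' @ 6: {1,2,3,4,5,6,7,8}  (accept∈set)
'c' @ 7: {9,10}
'a' @ 8: {1,2,3,4,6,7,8,11}  (accept∈set)
end set {1,2,3,4,6,7,8,11} — state 1 in

Answer: ACCEPT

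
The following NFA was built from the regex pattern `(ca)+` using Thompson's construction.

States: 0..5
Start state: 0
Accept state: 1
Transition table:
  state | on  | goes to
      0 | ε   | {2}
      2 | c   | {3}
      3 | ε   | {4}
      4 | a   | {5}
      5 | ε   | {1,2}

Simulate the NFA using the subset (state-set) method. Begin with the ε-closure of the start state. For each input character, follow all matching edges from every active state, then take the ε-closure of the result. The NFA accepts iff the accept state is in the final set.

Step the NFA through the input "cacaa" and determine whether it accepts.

Answer: REJECT

Derivation:
S₀ = ε-closure({0}) = {0,2}
'c' @ 1: {3,4}
'a' @ 2: {1,2,5}  ✓accept
'c' @ 3: {3,4}
'a' @ 4: {1,2,5}  ✓accept
'a' @ 5: {}  — state set empty
after full input: {}  (accept=1 not in)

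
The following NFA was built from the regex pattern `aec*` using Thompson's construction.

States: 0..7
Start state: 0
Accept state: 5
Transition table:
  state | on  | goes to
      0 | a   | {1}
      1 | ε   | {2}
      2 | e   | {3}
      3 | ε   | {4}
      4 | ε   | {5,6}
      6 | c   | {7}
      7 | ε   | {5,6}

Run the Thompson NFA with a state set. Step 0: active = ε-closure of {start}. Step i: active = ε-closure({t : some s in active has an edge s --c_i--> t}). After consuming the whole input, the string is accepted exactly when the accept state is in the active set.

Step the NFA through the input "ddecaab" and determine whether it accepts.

initial (ε-close {0}): {0}
'd' @ 1: {}  — state set empty
rest 'decaab' ignored (set empty)
after full input: {}  (accept=5 not in)

Answer: REJECT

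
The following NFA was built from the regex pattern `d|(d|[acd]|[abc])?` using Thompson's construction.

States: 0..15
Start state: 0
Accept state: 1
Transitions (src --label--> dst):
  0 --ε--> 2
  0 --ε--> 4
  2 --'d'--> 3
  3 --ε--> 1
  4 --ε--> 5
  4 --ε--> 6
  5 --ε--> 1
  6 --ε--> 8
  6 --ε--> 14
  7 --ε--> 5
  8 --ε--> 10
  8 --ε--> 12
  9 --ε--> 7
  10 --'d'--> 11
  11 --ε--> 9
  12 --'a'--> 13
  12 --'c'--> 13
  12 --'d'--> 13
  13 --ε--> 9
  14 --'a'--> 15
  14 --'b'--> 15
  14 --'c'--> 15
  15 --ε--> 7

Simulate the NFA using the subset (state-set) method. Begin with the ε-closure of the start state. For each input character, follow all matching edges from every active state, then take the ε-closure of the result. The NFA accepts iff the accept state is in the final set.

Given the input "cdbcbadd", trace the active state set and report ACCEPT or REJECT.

start: ε-closure({0}) = {0,1,2,4,5,6,8,10,12,14}
'c' @ 1: {1,5,7,9,13,15}  ✓accept
'd' @ 2: {}  — no active states
rest 'bcbadd' ignored (set empty)
after full input: {}  (accept=1 not in)

Answer: REJECT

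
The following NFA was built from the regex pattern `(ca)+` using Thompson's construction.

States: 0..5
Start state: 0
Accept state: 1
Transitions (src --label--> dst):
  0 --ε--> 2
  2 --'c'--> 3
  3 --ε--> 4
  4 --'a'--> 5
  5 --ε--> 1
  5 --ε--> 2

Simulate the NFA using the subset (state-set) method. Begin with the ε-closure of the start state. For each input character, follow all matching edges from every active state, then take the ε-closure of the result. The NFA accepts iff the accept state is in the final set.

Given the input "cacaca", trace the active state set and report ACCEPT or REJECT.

Answer: ACCEPT

Derivation:
start: ε-closure({0}) = {0,2}
'c' @ 1: {3,4}
'a' @ 2: {1,2,5}  (accept∈set)
'c' @ 3: {3,4}
'a' @ 4: {1,2,5}  (accept∈set)
'c' @ 5: {3,4}
'a' @ 6: {1,2,5}  (accept∈set)
final: {1,2,5}; accept 1 in set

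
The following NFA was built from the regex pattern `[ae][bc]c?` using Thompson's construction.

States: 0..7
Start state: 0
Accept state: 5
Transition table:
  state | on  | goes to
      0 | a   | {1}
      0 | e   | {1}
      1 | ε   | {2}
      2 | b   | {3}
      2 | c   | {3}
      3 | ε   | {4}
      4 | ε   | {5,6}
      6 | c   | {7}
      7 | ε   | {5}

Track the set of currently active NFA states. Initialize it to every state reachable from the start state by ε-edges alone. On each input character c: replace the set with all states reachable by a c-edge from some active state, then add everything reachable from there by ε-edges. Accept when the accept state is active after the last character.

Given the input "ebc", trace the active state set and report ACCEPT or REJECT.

Answer: ACCEPT

Steps:
start: ε-closure({0}) = {0}
'e' @ 1: {1,2}
'b' @ 2: {3,4,5,6}  (accept∈set)
'c' @ 3: {5,7}  (accept∈set)
after full input: {5,7}  (accept=5 in)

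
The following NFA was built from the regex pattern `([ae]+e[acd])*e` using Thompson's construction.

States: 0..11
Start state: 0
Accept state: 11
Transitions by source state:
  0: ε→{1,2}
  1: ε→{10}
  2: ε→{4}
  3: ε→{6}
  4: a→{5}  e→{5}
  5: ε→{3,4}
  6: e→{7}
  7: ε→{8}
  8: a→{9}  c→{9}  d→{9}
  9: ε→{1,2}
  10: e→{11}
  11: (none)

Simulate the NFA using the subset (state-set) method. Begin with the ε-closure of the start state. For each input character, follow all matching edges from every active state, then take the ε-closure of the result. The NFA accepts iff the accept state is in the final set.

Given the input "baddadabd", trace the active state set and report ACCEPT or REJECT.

start: ε-closure({0}) = {0,1,2,4,10}
'b' @ 1: {}  — no active states
rest 'addadabd' ignored (set empty)
end set {} — state 11 not in

Answer: REJECT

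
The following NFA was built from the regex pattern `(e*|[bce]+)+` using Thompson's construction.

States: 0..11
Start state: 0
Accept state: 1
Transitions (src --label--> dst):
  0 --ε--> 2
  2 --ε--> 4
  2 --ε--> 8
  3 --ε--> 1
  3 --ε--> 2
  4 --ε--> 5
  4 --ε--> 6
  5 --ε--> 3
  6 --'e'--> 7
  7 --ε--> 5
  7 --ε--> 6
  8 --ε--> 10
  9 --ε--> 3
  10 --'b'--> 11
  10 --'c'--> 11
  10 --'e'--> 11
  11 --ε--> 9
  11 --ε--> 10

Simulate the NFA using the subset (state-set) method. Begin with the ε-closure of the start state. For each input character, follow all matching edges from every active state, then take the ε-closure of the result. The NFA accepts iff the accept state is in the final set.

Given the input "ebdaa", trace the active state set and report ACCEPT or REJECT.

Answer: REJECT

Derivation:
initial (ε-close {0}): {0,1,2,3,4,5,6,8,10}
'e' @ 1: {1,2,3,4,5,6,7,8,9,10,11}  (accept∈set)
'b' @ 2: {1,2,3,4,5,6,8,9,10,11}  (accept∈set)
'd' @ 3: {}  — dead — no transitions
rest 'aa' ignored (set empty)
after full input: {}  (accept=1 not in)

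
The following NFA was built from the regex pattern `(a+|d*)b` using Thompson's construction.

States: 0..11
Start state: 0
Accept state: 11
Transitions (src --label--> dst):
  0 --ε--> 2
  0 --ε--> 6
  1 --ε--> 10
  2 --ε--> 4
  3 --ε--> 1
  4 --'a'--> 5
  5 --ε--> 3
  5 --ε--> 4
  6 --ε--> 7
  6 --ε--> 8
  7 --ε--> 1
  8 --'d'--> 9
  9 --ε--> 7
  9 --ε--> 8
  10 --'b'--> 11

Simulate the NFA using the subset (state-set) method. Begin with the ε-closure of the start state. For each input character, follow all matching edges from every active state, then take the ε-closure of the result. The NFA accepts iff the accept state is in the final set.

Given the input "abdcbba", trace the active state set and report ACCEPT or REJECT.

Answer: REJECT

Derivation:
start: ε-closure({0}) = {0,1,2,4,6,7,8,10}
'a' @ 1: {1,3,4,5,10}
'b' @ 2: {11}  (accept∈set)
'd' @ 3: {}  — dead — no transitions
rest 'cbba' ignored (set empty)
end set {} — state 11 not in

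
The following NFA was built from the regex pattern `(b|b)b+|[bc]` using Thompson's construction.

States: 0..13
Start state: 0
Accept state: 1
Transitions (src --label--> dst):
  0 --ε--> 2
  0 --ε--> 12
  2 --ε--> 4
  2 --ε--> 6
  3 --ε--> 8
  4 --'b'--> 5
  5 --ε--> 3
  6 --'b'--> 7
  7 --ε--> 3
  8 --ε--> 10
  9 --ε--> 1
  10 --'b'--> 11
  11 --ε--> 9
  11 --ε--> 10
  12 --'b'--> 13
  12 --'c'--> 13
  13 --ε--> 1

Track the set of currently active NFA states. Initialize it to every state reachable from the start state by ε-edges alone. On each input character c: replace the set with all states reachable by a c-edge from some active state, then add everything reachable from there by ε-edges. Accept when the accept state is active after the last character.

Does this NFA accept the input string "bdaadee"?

Answer: REJECT

Derivation:
initial (ε-close {0}): {0,2,4,6,12}
'b' @ 1: {1,3,5,7,8,10,13}  ✓accept
'd' @ 2: {}  — dead — no transitions
rest 'aadee' ignored (set empty)
final: {}; accept 1 not in set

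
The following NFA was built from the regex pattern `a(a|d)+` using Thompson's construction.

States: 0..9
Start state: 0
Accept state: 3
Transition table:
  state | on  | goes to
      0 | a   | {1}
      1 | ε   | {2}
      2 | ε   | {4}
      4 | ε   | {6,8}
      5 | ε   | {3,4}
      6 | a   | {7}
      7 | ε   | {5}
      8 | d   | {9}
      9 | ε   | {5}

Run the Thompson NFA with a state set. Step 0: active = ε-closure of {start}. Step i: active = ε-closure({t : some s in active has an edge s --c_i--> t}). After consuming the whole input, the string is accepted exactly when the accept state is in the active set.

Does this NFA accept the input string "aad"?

Answer: ACCEPT

Derivation:
initial (ε-close {0}): {0}
'a' @ 1: {1,2,4,6,8}
'a' @ 2: {3,4,5,6,7,8}  ✓accept
'd' @ 3: {3,4,5,6,8,9}  ✓accept
end set {3,4,5,6,8,9} — state 3 in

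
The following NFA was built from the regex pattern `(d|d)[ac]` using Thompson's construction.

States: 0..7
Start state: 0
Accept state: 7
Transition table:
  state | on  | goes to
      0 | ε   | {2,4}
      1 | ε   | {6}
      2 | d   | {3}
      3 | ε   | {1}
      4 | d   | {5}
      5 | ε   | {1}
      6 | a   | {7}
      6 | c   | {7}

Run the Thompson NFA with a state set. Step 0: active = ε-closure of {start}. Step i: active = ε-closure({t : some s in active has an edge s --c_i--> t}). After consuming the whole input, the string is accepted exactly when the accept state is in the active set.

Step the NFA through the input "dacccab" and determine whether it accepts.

Answer: REJECT

Steps:
initial (ε-close {0}): {0,2,4}
'd' @ 1: {1,3,5,6}
'a' @ 2: {7}  ✓accept
'c' @ 3: {}  — no active states
rest 'ccab' ignored (set empty)
final: {}; accept 7 not in set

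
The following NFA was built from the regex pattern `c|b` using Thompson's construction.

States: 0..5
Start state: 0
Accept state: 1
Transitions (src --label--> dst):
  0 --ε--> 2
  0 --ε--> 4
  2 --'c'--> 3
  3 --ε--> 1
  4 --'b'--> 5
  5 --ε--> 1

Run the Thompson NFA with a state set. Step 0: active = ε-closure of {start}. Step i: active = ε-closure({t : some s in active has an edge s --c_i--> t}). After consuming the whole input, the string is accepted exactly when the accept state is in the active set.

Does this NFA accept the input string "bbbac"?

Answer: REJECT

Trace:
start: ε-closure({0}) = {0,2,4}
'b' @ 1: {1,5}  (accept∈set)
'b' @ 2: {}  — no active states
rest 'bac' ignored (set empty)
after full input: {}  (accept=1 not in)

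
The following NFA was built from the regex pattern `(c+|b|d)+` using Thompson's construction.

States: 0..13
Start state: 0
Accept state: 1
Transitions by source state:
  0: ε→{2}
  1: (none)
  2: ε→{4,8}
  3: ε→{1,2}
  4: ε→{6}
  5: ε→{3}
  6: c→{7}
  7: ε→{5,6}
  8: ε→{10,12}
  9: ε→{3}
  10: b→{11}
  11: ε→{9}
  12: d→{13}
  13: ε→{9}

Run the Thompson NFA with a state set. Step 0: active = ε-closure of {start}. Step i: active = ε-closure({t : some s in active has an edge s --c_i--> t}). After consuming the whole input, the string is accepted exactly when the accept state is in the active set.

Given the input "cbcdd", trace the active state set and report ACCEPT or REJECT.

Answer: ACCEPT

Derivation:
start: ε-closure({0}) = {0,2,4,6,8,10,12}
'c' @ 1: {1,2,3,4,5,6,7,8,10,12}  [accepting]
'b' @ 2: {1,2,3,4,6,8,9,10,11,12}  [accepting]
'c' @ 3: {1,2,3,4,5,6,7,8,10,12}  [accepting]
'd' @ 4: {1,2,3,4,6,8,9,10,12,13}  [accepting]
'd' @ 5: {1,2,3,4,6,8,9,10,12,13}  [accepting]
end set {1,2,3,4,6,8,9,10,12,13} — state 1 in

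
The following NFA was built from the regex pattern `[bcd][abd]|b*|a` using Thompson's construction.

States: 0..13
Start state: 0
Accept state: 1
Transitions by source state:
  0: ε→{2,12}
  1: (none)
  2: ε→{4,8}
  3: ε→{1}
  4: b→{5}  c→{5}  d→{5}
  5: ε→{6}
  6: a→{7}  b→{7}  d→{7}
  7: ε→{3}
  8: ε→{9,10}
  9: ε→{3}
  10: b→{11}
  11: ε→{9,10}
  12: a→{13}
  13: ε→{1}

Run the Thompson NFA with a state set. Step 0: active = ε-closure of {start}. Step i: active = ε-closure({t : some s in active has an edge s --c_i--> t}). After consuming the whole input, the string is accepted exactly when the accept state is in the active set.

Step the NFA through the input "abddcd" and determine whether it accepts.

Answer: REJECT

Steps:
start: ε-closure({0}) = {0,1,2,3,4,8,9,10,12}
'a' @ 1: {1,13}  ✓accept
'b' @ 2: {}  — dead — no transitions
rest 'ddcd' ignored (set empty)
final: {}; accept 1 not in set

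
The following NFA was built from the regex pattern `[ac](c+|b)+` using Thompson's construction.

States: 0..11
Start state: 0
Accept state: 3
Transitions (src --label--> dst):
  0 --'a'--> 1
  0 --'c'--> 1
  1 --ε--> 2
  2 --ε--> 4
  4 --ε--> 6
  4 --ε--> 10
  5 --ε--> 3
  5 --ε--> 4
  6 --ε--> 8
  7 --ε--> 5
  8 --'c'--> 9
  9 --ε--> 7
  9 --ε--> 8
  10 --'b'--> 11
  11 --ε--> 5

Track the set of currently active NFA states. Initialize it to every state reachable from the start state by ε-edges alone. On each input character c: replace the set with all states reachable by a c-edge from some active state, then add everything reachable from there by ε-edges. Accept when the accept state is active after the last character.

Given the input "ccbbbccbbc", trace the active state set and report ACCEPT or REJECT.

initial (ε-close {0}): {0}
'c' @ 1: {1,2,4,6,8,10}
'c' @ 2: {3,4,5,6,7,8,9,10}  ✓accept
'b' @ 3: {3,4,5,6,8,10,11}  ✓accept
'b' @ 4: {3,4,5,6,8,10,11}  ✓accept
'b' @ 5: {3,4,5,6,8,10,11}  ✓accept
'c' @ 6: {3,4,5,6,7,8,9,10}  ✓accept
'c' @ 7: {3,4,5,6,7,8,9,10}  ✓accept
'b' @ 8: {3,4,5,6,8,10,11}  ✓accept
'b' @ 9: {3,4,5,6,8,10,11}  ✓accept
'c' @ 10: {3,4,5,6,7,8,9,10}  ✓accept
end set {3,4,5,6,7,8,9,10} — state 3 in

Answer: ACCEPT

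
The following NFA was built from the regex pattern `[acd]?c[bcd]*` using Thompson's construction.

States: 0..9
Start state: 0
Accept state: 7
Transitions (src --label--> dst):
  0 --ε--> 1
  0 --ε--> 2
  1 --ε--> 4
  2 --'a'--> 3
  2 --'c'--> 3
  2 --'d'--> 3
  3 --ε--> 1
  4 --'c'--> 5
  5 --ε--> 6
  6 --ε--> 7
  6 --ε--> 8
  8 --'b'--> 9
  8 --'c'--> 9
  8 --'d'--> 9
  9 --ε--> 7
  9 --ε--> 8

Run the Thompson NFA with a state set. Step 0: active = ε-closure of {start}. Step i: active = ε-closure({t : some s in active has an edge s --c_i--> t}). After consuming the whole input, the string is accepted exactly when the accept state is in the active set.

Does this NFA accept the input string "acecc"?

Answer: REJECT

Steps:
initial (ε-close {0}): {0,1,2,4}
'a' @ 1: {1,3,4}
'c' @ 2: {5,6,7,8}  (accept∈set)
'e' @ 3: {}  — dead — no transitions
rest 'cc' ignored (set empty)
final: {}; accept 7 not in set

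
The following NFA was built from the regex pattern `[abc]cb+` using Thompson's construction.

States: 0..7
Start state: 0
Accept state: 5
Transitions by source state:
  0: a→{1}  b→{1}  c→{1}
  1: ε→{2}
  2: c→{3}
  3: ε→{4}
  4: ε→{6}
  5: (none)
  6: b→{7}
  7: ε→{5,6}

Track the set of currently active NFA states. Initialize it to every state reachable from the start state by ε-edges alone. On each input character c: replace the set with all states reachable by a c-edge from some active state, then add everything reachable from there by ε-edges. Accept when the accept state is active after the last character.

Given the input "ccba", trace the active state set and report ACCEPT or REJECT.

S₀ = ε-closure({0}) = {0}
'c' @ 1: {1,2}
'c' @ 2: {3,4,6}
'b' @ 3: {5,6,7}  (accept∈set)
'a' @ 4: {}  — state set empty
end set {} — state 5 not in

Answer: REJECT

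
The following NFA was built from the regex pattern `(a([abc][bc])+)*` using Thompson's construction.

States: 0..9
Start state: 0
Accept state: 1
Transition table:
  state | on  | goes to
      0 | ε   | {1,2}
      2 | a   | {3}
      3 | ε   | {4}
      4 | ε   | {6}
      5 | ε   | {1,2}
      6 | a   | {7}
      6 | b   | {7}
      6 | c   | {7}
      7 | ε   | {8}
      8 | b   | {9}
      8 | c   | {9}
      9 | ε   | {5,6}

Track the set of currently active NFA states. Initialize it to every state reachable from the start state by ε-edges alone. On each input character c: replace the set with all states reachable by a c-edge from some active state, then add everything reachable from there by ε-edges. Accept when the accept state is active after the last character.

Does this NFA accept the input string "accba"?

Answer: REJECT

Trace:
start: ε-closure({0}) = {0,1,2}
'a' @ 1: {3,4,6}
'c' @ 2: {7,8}
'c' @ 3: {1,2,5,6,9}  ✓accept
'b' @ 4: {7,8}
'a' @ 5: {}  — state set empty
after full input: {}  (accept=1 not in)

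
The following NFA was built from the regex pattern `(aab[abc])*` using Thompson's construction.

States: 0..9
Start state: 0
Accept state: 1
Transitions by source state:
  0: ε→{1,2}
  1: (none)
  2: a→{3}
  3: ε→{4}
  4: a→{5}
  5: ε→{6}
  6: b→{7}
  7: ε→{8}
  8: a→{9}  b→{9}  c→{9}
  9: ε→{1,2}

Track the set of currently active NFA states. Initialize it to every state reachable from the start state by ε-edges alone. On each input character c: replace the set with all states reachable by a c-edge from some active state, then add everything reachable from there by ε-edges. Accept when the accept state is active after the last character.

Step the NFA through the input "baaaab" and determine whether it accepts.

start: ε-closure({0}) = {0,1,2}
'b' @ 1: {}  — no active states
rest 'aaaab' ignored (set empty)
final: {}; accept 1 not in set

Answer: REJECT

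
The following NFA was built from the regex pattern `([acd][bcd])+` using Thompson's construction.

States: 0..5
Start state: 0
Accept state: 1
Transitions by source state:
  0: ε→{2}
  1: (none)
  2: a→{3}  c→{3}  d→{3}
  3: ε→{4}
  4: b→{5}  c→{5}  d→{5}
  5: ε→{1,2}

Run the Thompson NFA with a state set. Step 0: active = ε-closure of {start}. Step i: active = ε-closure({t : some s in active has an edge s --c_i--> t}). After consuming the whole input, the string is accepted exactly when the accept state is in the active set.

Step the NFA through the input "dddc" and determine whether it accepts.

S₀ = ε-closure({0}) = {0,2}
'd' @ 1: {3,4}
'd' @ 2: {1,2,5}  (accept∈set)
'd' @ 3: {3,4}
'c' @ 4: {1,2,5}  (accept∈set)
end set {1,2,5} — state 1 in

Answer: ACCEPT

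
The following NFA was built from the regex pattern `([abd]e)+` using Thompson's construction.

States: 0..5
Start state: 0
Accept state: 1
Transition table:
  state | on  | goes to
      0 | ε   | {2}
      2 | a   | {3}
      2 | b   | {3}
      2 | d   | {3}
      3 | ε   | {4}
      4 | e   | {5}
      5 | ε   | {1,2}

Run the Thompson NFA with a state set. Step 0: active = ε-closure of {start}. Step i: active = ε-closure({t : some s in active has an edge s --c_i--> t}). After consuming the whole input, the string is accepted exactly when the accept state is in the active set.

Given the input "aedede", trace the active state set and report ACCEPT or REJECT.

start: ε-closure({0}) = {0,2}
'a' @ 1: {3,4}
'e' @ 2: {1,2,5}  ✓accept
'd' @ 3: {3,4}
'e' @ 4: {1,2,5}  ✓accept
'd' @ 5: {3,4}
'e' @ 6: {1,2,5}  ✓accept
after full input: {1,2,5}  (accept=1 in)

Answer: ACCEPT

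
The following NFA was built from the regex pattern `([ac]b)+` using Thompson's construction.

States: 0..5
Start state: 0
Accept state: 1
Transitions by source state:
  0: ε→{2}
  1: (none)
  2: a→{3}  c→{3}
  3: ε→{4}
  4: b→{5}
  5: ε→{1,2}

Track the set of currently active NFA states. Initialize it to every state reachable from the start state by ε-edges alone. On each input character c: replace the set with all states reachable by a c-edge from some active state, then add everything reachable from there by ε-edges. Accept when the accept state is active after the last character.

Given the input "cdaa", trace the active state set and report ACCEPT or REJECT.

Answer: REJECT

Trace:
start: ε-closure({0}) = {0,2}
'c' @ 1: {3,4}
'd' @ 2: {}  — no active states
rest 'aa' ignored (set empty)
final: {}; accept 1 not in set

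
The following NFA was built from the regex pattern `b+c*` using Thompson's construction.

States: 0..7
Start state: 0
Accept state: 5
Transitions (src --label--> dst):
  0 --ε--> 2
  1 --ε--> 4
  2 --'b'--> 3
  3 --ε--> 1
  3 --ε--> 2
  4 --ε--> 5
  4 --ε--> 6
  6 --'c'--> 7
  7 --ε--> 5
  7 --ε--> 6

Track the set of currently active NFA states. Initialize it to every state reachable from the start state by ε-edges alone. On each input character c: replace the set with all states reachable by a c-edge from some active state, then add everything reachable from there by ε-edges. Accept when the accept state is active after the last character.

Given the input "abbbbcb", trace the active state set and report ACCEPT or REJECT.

Answer: REJECT

Trace:
start: ε-closure({0}) = {0,2}
'a' @ 1: {}  — no active states
rest 'bbbbcb' ignored (set empty)
final: {}; accept 5 not in set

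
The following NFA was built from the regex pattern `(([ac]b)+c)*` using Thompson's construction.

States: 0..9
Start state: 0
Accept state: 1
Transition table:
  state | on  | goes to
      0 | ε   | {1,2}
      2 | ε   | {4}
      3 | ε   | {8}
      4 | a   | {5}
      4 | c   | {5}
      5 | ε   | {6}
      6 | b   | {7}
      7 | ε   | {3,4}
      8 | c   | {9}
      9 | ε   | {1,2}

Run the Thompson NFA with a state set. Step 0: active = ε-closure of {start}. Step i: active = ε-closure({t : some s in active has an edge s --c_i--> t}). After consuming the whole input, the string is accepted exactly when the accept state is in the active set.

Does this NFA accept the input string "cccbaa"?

Answer: REJECT

Steps:
start: ε-closure({0}) = {0,1,2,4}
'c' @ 1: {5,6}
'c' @ 2: {}  — dead — no transitions
rest 'cbaa' ignored (set empty)
end set {} — state 1 not in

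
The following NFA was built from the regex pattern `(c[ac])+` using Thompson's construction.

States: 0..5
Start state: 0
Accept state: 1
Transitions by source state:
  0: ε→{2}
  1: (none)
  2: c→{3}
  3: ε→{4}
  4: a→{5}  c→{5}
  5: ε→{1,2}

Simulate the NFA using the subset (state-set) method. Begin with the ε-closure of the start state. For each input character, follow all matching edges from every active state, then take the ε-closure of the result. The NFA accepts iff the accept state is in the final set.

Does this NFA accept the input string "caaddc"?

S₀ = ε-closure({0}) = {0,2}
'c' @ 1: {3,4}
'a' @ 2: {1,2,5}  [accepting]
'a' @ 3: {}  — no active states
rest 'ddc' ignored (set empty)
end set {} — state 1 not in

Answer: REJECT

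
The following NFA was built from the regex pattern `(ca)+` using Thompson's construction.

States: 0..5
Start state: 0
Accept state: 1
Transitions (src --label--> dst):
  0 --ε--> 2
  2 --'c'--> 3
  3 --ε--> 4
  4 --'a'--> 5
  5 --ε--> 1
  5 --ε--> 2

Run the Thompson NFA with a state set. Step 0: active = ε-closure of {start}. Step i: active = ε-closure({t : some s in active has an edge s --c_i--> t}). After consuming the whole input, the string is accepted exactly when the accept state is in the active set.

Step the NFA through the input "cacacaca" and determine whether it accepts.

S₀ = ε-closure({0}) = {0,2}
'c' @ 1: {3,4}
'a' @ 2: {1,2,5}  ✓accept
'c' @ 3: {3,4}
'a' @ 4: {1,2,5}  ✓accept
'c' @ 5: {3,4}
'a' @ 6: {1,2,5}  ✓accept
'c' @ 7: {3,4}
'a' @ 8: {1,2,5}  ✓accept
final: {1,2,5}; accept 1 in set

Answer: ACCEPT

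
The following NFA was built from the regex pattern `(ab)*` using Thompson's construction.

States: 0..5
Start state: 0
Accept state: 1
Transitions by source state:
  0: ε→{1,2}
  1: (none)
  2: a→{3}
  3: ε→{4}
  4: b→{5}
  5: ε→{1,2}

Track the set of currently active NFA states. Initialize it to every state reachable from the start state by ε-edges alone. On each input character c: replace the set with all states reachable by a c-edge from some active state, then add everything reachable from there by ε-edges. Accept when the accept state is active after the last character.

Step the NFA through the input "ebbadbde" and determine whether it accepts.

Answer: REJECT

Derivation:
initial (ε-close {0}): {0,1,2}
'e' @ 1: {}  — state set empty
rest 'bbadbde' ignored (set empty)
after full input: {}  (accept=1 not in)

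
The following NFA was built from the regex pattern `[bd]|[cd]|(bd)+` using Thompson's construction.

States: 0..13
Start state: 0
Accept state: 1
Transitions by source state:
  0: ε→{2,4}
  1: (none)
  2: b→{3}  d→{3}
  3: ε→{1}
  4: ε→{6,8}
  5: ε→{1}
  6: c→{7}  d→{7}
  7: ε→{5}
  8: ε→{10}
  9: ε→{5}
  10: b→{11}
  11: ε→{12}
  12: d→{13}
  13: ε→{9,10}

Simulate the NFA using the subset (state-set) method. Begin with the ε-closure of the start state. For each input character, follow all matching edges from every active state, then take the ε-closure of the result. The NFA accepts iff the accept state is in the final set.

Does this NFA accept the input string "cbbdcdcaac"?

Answer: REJECT

Steps:
start: ε-closure({0}) = {0,2,4,6,8,10}
'c' @ 1: {1,5,7}  [accepting]
'b' @ 2: {}  — state set empty
rest 'bdcdcaac' ignored (set empty)
final: {}; accept 1 not in set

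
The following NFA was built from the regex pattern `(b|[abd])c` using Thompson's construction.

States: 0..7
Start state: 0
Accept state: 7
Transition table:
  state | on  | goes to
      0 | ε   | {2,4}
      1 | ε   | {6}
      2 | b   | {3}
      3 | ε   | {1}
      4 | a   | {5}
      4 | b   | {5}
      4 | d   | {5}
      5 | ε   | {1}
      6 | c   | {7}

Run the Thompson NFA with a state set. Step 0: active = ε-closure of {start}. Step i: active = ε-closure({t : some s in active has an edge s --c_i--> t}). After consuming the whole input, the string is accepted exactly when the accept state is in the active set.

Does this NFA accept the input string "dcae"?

Answer: REJECT

Derivation:
S₀ = ε-closure({0}) = {0,2,4}
'd' @ 1: {1,5,6}
'c' @ 2: {7}  (accept∈set)
'a' @ 3: {}  — dead — no transitions
rest 'e' ignored (set empty)
end set {} — state 7 not in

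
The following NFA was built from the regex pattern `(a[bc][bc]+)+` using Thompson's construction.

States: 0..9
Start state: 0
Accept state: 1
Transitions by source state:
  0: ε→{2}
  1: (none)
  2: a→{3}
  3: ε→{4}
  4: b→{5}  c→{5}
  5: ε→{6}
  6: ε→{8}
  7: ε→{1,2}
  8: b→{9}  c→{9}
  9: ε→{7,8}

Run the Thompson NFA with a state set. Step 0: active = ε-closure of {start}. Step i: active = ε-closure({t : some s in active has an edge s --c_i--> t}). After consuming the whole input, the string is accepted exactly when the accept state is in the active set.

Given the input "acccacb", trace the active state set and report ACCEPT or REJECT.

Answer: ACCEPT

Derivation:
start: ε-closure({0}) = {0,2}
'a' @ 1: {3,4}
'c' @ 2: {5,6,8}
'c' @ 3: {1,2,7,8,9}  (accept∈set)
'c' @ 4: {1,2,7,8,9}  (accept∈set)
'a' @ 5: {3,4}
'c' @ 6: {5,6,8}
'b' @ 7: {1,2,7,8,9}  (accept∈set)
final: {1,2,7,8,9}; accept 1 in set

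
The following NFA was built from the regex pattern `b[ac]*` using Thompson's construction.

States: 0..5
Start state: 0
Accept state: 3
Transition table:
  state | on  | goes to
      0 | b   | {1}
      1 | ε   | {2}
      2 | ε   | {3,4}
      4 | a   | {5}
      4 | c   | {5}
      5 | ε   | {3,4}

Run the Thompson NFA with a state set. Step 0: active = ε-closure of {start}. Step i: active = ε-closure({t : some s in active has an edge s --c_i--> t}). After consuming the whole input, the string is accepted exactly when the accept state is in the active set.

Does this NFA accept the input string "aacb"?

initial (ε-close {0}): {0}
'a' @ 1: {}  — state set empty
rest 'acb' ignored (set empty)
final: {}; accept 3 not in set

Answer: REJECT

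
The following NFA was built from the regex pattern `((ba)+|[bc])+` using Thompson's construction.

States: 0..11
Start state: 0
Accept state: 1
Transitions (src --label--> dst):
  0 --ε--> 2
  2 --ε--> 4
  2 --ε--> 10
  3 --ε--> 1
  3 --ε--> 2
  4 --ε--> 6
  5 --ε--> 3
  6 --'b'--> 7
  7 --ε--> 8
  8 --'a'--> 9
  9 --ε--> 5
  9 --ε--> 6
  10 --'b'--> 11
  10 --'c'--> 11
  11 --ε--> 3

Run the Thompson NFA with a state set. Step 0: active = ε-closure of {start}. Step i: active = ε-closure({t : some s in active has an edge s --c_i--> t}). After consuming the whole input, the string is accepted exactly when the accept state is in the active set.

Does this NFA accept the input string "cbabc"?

Answer: ACCEPT

Derivation:
initial (ε-close {0}): {0,2,4,6,10}
'c' @ 1: {1,2,3,4,6,10,11}  (accept∈set)
'b' @ 2: {1,2,3,4,6,7,8,10,11}  (accept∈set)
'a' @ 3: {1,2,3,4,5,6,9,10}  (accept∈set)
'b' @ 4: {1,2,3,4,6,7,8,10,11}  (accept∈set)
'c' @ 5: {1,2,3,4,6,10,11}  (accept∈set)
final: {1,2,3,4,6,10,11}; accept 1 in set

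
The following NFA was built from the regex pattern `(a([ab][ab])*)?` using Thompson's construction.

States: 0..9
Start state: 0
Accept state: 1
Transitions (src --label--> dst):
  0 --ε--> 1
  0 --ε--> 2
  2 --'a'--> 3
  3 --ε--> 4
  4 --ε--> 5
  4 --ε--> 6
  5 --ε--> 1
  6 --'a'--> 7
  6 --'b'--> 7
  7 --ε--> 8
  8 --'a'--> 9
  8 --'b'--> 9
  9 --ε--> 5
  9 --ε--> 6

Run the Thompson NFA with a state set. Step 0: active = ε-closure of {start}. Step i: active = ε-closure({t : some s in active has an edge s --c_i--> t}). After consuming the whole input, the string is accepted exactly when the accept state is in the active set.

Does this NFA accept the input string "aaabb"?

Answer: ACCEPT

Trace:
start: ε-closure({0}) = {0,1,2}
'a' @ 1: {1,3,4,5,6}  ✓accept
'a' @ 2: {7,8}
'a' @ 3: {1,5,6,9}  ✓accept
'b' @ 4: {7,8}
'b' @ 5: {1,5,6,9}  ✓accept
after full input: {1,5,6,9}  (accept=1 in)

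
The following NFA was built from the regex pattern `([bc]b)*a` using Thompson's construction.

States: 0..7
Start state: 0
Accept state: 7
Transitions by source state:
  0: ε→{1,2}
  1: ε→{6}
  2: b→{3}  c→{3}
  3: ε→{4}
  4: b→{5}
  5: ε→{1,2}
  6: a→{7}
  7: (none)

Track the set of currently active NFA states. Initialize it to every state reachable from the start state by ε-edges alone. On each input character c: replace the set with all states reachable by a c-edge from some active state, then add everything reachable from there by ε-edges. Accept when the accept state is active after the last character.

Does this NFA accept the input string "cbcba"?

Answer: ACCEPT

Trace:
initial (ε-close {0}): {0,1,2,6}
'c' @ 1: {3,4}
'b' @ 2: {1,2,5,6}
'c' @ 3: {3,4}
'b' @ 4: {1,2,5,6}
'a' @ 5: {7}  ✓accept
final: {7}; accept 7 in set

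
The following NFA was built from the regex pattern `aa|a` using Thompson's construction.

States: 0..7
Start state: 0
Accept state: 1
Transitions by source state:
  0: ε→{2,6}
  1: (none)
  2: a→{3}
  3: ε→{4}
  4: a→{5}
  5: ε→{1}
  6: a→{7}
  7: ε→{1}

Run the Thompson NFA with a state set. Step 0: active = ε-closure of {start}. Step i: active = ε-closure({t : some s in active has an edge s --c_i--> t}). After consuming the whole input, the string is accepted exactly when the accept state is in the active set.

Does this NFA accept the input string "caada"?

Answer: REJECT

Steps:
initial (ε-close {0}): {0,2,6}
'c' @ 1: {}  — no active states
rest 'aada' ignored (set empty)
after full input: {}  (accept=1 not in)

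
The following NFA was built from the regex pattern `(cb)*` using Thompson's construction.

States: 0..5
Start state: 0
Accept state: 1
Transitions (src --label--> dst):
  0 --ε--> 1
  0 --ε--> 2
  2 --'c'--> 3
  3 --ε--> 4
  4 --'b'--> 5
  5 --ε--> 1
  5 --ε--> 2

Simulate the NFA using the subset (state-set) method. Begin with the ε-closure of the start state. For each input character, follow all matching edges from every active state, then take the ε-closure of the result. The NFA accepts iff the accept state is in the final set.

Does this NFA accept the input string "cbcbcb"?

initial (ε-close {0}): {0,1,2}
'c' @ 1: {3,4}
'b' @ 2: {1,2,5}  (accept∈set)
'c' @ 3: {3,4}
'b' @ 4: {1,2,5}  (accept∈set)
'c' @ 5: {3,4}
'b' @ 6: {1,2,5}  (accept∈set)
after full input: {1,2,5}  (accept=1 in)

Answer: ACCEPT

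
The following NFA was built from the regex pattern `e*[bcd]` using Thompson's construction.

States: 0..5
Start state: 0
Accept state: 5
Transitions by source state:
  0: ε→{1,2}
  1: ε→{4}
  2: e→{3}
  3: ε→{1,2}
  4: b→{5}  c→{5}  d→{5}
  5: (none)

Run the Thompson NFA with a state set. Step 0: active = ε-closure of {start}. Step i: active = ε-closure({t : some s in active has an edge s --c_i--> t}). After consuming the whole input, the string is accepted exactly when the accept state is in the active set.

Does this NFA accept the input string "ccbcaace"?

Answer: REJECT

Steps:
initial (ε-close {0}): {0,1,2,4}
'c' @ 1: {5}  [accepting]
'c' @ 2: {}  — no active states
rest 'bcaace' ignored (set empty)
end set {} — state 5 not in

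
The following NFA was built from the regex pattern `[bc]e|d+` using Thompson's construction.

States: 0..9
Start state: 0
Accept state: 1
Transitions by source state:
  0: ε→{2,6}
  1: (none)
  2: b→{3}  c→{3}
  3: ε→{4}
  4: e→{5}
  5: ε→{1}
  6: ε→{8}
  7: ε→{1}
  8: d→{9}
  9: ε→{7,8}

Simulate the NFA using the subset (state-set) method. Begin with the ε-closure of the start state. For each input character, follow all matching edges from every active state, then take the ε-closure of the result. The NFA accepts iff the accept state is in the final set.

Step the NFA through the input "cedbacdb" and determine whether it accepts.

Answer: REJECT

Derivation:
initial (ε-close {0}): {0,2,6,8}
'c' @ 1: {3,4}
'e' @ 2: {1,5}  ✓accept
'd' @ 3: {}  — state set empty
rest 'bacdb' ignored (set empty)
after full input: {}  (accept=1 not in)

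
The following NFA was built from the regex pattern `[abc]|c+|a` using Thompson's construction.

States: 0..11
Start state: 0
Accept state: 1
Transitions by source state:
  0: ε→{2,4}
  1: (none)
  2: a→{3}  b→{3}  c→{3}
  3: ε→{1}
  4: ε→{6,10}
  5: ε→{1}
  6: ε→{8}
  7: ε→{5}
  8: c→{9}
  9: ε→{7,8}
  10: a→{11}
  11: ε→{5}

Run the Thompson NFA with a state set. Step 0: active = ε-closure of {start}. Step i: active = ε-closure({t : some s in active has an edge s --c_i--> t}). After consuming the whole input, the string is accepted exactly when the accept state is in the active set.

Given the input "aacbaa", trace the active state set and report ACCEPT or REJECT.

Answer: REJECT

Steps:
initial (ε-close {0}): {0,2,4,6,8,10}
'a' @ 1: {1,3,5,11}  (accept∈set)
'a' @ 2: {}  — state set empty
rest 'cbaa' ignored (set empty)
after full input: {}  (accept=1 not in)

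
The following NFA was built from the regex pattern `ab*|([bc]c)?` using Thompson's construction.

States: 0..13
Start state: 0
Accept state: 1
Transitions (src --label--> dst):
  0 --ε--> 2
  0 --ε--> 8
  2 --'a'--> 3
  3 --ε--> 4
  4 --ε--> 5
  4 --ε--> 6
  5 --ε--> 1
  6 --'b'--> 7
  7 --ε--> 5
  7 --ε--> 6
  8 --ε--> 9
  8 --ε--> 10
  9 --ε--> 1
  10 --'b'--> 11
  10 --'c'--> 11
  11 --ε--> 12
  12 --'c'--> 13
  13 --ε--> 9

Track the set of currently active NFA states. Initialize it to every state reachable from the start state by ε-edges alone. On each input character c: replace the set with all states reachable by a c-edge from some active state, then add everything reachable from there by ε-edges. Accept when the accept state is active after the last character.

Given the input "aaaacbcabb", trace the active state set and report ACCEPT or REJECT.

Answer: REJECT

Steps:
S₀ = ε-closure({0}) = {0,1,2,8,9,10}
'a' @ 1: {1,3,4,5,6}  [accepting]
'a' @ 2: {}  — state set empty
rest 'aacbcabb' ignored (set empty)
end set {} — state 1 not in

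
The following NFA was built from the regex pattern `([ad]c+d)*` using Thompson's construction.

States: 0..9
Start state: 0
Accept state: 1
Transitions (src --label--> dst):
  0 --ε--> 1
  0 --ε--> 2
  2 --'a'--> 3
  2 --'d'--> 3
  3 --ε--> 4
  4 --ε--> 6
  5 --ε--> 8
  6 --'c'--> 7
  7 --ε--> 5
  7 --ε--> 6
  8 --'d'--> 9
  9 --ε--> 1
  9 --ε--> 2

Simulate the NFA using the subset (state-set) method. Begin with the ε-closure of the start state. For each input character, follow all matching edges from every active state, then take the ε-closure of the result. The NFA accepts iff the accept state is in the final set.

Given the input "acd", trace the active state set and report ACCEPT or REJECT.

Answer: ACCEPT

Trace:
initial (ε-close {0}): {0,1,2}
'a' @ 1: {3,4,6}
'c' @ 2: {5,6,7,8}
'd' @ 3: {1,2,9}  ✓accept
end set {1,2,9} — state 1 in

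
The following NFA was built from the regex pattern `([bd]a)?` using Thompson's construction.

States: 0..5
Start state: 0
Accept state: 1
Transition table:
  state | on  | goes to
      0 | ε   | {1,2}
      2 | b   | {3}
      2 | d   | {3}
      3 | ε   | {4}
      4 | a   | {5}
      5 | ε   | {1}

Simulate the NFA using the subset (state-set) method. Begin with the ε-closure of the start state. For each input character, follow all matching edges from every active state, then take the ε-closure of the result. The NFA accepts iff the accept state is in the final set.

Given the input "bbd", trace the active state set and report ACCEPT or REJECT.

S₀ = ε-closure({0}) = {0,1,2}
'b' @ 1: {3,4}
'b' @ 2: {}  — dead — no transitions
rest 'd' ignored (set empty)
final: {}; accept 1 not in set

Answer: REJECT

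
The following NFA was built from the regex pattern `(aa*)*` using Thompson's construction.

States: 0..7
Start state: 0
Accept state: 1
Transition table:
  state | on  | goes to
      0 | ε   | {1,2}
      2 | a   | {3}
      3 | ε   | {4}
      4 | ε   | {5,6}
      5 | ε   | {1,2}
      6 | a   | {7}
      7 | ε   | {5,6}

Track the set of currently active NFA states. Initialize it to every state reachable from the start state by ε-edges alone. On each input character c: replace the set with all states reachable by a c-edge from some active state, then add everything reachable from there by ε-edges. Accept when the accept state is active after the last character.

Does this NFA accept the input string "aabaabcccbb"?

start: ε-closure({0}) = {0,1,2}
'a' @ 1: {1,2,3,4,5,6}  (accept∈set)
'a' @ 2: {1,2,3,4,5,6,7}  (accept∈set)
'b' @ 3: {}  — dead — no transitions
rest 'aabcccbb' ignored (set empty)
end set {} — state 1 not in

Answer: REJECT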